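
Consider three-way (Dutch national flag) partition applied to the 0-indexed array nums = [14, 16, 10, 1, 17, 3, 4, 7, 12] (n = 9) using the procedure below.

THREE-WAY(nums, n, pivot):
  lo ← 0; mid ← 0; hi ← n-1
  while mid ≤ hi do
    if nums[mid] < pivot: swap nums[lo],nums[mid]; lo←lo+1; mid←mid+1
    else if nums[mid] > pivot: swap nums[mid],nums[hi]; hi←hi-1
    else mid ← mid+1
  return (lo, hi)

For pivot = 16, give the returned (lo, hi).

(7, 7)

lo=0 mid=0 hi=8
14<16: swap(0,0), lo=1 mid=1 ⇒ [14, 16, 10, 1, 17, 3, 4, 7, 12]
16=16: mid=2
10<16: swap(1,2), lo=2 mid=3 ⇒ [14, 10, 16, 1, 17, 3, 4, 7, 12]
1<16: swap(2,3), lo=3 mid=4 ⇒ [14, 10, 1, 16, 17, 3, 4, 7, 12]
17>16: swap(4,8), hi=7 ⇒ [14, 10, 1, 16, 12, 3, 4, 7, 17]
12<16: swap(3,4), lo=4 mid=5 ⇒ [14, 10, 1, 12, 16, 3, 4, 7, 17]
3<16: swap(4,5), lo=5 mid=6 ⇒ [14, 10, 1, 12, 3, 16, 4, 7, 17]
4<16: swap(5,6), lo=6 mid=7 ⇒ [14, 10, 1, 12, 3, 4, 16, 7, 17]
7<16: swap(6,7), lo=7 mid=8 ⇒ [14, 10, 1, 12, 3, 4, 7, 16, 17]
done. lo=7 hi=7; nums=[14, 10, 1, 12, 3, 4, 7, 16, 17]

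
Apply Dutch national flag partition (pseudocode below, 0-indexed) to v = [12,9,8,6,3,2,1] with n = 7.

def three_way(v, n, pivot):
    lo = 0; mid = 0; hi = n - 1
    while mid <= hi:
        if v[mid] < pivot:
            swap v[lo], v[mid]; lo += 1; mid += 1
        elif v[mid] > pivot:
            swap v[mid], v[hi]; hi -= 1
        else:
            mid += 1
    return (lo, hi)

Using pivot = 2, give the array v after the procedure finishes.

lo=0 mid=0 hi=6
12>2: swap(0,6), hi=5 ⇒ [1,9,8,6,3,2,12]
1<2: swap(0,0), lo=1 mid=1 ⇒ [1,9,8,6,3,2,12]
9>2: swap(1,5), hi=4 ⇒ [1,2,8,6,3,9,12]
2=2: mid=2
8>2: swap(2,4), hi=3 ⇒ [1,2,3,6,8,9,12]
3>2: swap(2,3), hi=2 ⇒ [1,2,6,3,8,9,12]
6>2: swap(2,2), hi=1 ⇒ [1,2,6,3,8,9,12]
done. lo=1 hi=1; v=[1,2,6,3,8,9,12]

[1,2,6,3,8,9,12]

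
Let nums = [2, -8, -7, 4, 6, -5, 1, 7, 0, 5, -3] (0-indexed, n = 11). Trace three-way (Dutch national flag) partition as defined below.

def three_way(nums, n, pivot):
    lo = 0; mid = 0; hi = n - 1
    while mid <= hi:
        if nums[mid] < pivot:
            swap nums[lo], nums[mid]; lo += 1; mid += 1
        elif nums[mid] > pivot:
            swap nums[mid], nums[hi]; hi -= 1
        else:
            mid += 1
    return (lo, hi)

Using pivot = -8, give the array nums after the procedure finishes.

pivot = -8; lo=0, mid=0, hi=10
nums[mid]=2>-8: swap nums[0],nums[10]; hi=9 → [-3, -8, -7, 4, 6, -5, 1, 7, 0, 5, 2]
nums[mid]=-3>-8: swap nums[0],nums[9]; hi=8 → [5, -8, -7, 4, 6, -5, 1, 7, 0, -3, 2]
nums[mid]=5>-8: swap nums[0],nums[8]; hi=7 → [0, -8, -7, 4, 6, -5, 1, 7, 5, -3, 2]
nums[mid]=0>-8: swap nums[0],nums[7]; hi=6 → [7, -8, -7, 4, 6, -5, 1, 0, 5, -3, 2]
nums[mid]=7>-8: swap nums[0],nums[6]; hi=5 → [1, -8, -7, 4, 6, -5, 7, 0, 5, -3, 2]
nums[mid]=1>-8: swap nums[0],nums[5]; hi=4 → [-5, -8, -7, 4, 6, 1, 7, 0, 5, -3, 2]
nums[mid]=-5>-8: swap nums[0],nums[4]; hi=3 → [6, -8, -7, 4, -5, 1, 7, 0, 5, -3, 2]
nums[mid]=6>-8: swap nums[0],nums[3]; hi=2 → [4, -8, -7, 6, -5, 1, 7, 0, 5, -3, 2]
nums[mid]=4>-8: swap nums[0],nums[2]; hi=1 → [-7, -8, 4, 6, -5, 1, 7, 0, 5, -3, 2]
nums[mid]=-7>-8: swap nums[0],nums[1]; hi=0 → [-8, -7, 4, 6, -5, 1, 7, 0, 5, -3, 2]
nums[mid]=-8=-8: mid=1
end: lo=0, hi=0; nums = [-8, -7, 4, 6, -5, 1, 7, 0, 5, -3, 2]

[-8, -7, 4, 6, -5, 1, 7, 0, 5, -3, 2]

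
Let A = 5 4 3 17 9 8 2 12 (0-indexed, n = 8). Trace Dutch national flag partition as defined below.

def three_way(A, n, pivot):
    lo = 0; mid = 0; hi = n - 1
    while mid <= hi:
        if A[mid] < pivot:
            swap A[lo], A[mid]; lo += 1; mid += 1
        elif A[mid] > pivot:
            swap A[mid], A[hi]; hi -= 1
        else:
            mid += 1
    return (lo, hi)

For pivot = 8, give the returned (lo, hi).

pivot = 8; lo=0, mid=0, hi=7
A[mid]=5<8: swap A[0],A[0]; lo=1,mid=1 → 5 4 3 17 9 8 2 12
A[mid]=4<8: swap A[1],A[1]; lo=2,mid=2 → 5 4 3 17 9 8 2 12
A[mid]=3<8: swap A[2],A[2]; lo=3,mid=3 → 5 4 3 17 9 8 2 12
A[mid]=17>8: swap A[3],A[7]; hi=6 → 5 4 3 12 9 8 2 17
A[mid]=12>8: swap A[3],A[6]; hi=5 → 5 4 3 2 9 8 12 17
A[mid]=2<8: swap A[3],A[3]; lo=4,mid=4 → 5 4 3 2 9 8 12 17
A[mid]=9>8: swap A[4],A[5]; hi=4 → 5 4 3 2 8 9 12 17
A[mid]=8=8: mid=5
end: lo=4, hi=4; A = 5 4 3 2 8 9 12 17

(4, 4)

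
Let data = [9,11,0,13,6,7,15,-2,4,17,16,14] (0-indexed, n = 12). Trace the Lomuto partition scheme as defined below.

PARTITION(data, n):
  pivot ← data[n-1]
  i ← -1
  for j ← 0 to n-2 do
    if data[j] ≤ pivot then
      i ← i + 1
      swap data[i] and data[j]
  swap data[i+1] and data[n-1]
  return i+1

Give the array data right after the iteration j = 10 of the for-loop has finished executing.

[9,11,0,13,6,7,-2,4,15,17,16,14]

pivot = data[11] = 14; i = -1
j=0: data[0]=9 ≤ 14 → i=0, swap data[0],data[0] (no change) → [9,11,0,13,6,7,15,-2,4,17,16,14]
j=1: data[1]=11 ≤ 14 → i=1, swap data[1],data[1] (no change) → [9,11,0,13,6,7,15,-2,4,17,16,14]
j=2: data[2]=0 ≤ 14 → i=2, swap data[2],data[2] (no change) → [9,11,0,13,6,7,15,-2,4,17,16,14]
j=3: data[3]=13 ≤ 14 → i=3, swap data[3],data[3] (no change) → [9,11,0,13,6,7,15,-2,4,17,16,14]
j=4: data[4]=6 ≤ 14 → i=4, swap data[4],data[4] (no change) → [9,11,0,13,6,7,15,-2,4,17,16,14]
j=5: data[5]=7 ≤ 14 → i=5, swap data[5],data[5] (no change) → [9,11,0,13,6,7,15,-2,4,17,16,14]
j=6: data[6]=15 > 14 → no swap
j=7: data[7]=-2 ≤ 14 → i=6, swap data[6],data[7] → [9,11,0,13,6,7,-2,15,4,17,16,14]
j=8: data[8]=4 ≤ 14 → i=7, swap data[7],data[8] → [9,11,0,13,6,7,-2,4,15,17,16,14]
j=9: data[9]=17 > 14 → no swap
j=10: data[10]=16 > 14 → no swap
(after j=10) data = [9,11,0,13,6,7,-2,4,15,17,16,14]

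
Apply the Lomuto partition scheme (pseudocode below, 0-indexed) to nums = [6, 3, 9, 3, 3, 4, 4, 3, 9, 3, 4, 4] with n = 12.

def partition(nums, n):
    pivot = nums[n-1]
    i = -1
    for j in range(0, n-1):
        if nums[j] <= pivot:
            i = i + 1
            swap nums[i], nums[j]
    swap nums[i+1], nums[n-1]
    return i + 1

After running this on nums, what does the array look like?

pivot = nums[11] = 4; i = -1
j=0: nums[0]=6 > 4 → no swap
j=1: nums[1]=3 ≤ 4 → i=0, swap nums[0],nums[1] → [3, 6, 9, 3, 3, 4, 4, 3, 9, 3, 4, 4]
j=2: nums[2]=9 > 4 → no swap
j=3: nums[3]=3 ≤ 4 → i=1, swap nums[1],nums[3] → [3, 3, 9, 6, 3, 4, 4, 3, 9, 3, 4, 4]
j=4: nums[4]=3 ≤ 4 → i=2, swap nums[2],nums[4] → [3, 3, 3, 6, 9, 4, 4, 3, 9, 3, 4, 4]
j=5: nums[5]=4 ≤ 4 → i=3, swap nums[3],nums[5] → [3, 3, 3, 4, 9, 6, 4, 3, 9, 3, 4, 4]
j=6: nums[6]=4 ≤ 4 → i=4, swap nums[4],nums[6] → [3, 3, 3, 4, 4, 6, 9, 3, 9, 3, 4, 4]
j=7: nums[7]=3 ≤ 4 → i=5, swap nums[5],nums[7] → [3, 3, 3, 4, 4, 3, 9, 6, 9, 3, 4, 4]
j=8: nums[8]=9 > 4 → no swap
j=9: nums[9]=3 ≤ 4 → i=6, swap nums[6],nums[9] → [3, 3, 3, 4, 4, 3, 3, 6, 9, 9, 4, 4]
j=10: nums[10]=4 ≤ 4 → i=7, swap nums[7],nums[10] → [3, 3, 3, 4, 4, 3, 3, 4, 9, 9, 6, 4]
final swap nums[8],nums[11] → [3, 3, 3, 4, 4, 3, 3, 4, 4, 9, 6, 9]; return 8

[3, 3, 3, 4, 4, 3, 3, 4, 4, 9, 6, 9]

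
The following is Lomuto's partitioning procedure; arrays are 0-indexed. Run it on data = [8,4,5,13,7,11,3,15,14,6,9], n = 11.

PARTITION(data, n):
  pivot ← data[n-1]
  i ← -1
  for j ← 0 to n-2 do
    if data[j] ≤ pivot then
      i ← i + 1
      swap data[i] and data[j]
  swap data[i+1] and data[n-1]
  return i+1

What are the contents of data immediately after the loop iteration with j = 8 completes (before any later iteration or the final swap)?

pivot=9, i=-1
j=0: 8≤9, i=0, swap(0,0) ⇒ [8,4,5,13,7,11,3,15,14,6,9]
j=1: 4≤9, i=1, swap(1,1) ⇒ [8,4,5,13,7,11,3,15,14,6,9]
j=2: 5≤9, i=2, swap(2,2) ⇒ [8,4,5,13,7,11,3,15,14,6,9]
j=3: 13>9, skip
j=4: 7≤9, i=3, swap(3,4) ⇒ [8,4,5,7,13,11,3,15,14,6,9]
j=5: 11>9, skip
j=6: 3≤9, i=4, swap(4,6) ⇒ [8,4,5,7,3,11,13,15,14,6,9]
j=7: 15>9, skip
j=8: 14>9, skip
(after j=8) data = [8,4,5,7,3,11,13,15,14,6,9]

[8,4,5,7,3,11,13,15,14,6,9]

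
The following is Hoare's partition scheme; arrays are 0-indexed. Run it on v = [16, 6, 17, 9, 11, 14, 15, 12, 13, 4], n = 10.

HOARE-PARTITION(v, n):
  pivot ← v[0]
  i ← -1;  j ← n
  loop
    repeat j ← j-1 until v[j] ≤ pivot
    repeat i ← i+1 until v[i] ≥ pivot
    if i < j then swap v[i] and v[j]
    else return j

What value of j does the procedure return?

7

pivot = v[0] = 16; i = -1, j = 10
j→9 (v[9]=4≤16), i→0 (v[0]=16≥16); i<j, swap → [4, 6, 17, 9, 11, 14, 15, 12, 13, 16]
j→8 (v[8]=13≤16), i→2 (v[2]=17≥16); i<j, swap → [4, 6, 13, 9, 11, 14, 15, 12, 17, 16]
j→7, i→8; i≥j, return j=7. v = [4, 6, 13, 9, 11, 14, 15, 12, 17, 16]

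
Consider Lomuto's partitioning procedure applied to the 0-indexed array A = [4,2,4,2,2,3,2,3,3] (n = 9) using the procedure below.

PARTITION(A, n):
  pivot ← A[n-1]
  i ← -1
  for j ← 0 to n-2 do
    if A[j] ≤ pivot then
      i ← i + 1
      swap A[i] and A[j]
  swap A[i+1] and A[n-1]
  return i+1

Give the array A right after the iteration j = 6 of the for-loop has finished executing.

pivot=3, i=-1
j=0: 4>3, skip
j=1: 2≤3, i=0, swap(0,1) ⇒ [2,4,4,2,2,3,2,3,3]
j=2: 4>3, skip
j=3: 2≤3, i=1, swap(1,3) ⇒ [2,2,4,4,2,3,2,3,3]
j=4: 2≤3, i=2, swap(2,4) ⇒ [2,2,2,4,4,3,2,3,3]
j=5: 3≤3, i=3, swap(3,5) ⇒ [2,2,2,3,4,4,2,3,3]
j=6: 2≤3, i=4, swap(4,6) ⇒ [2,2,2,3,2,4,4,3,3]
(after j=6) A = [2,2,2,3,2,4,4,3,3]

[2,2,2,3,2,4,4,3,3]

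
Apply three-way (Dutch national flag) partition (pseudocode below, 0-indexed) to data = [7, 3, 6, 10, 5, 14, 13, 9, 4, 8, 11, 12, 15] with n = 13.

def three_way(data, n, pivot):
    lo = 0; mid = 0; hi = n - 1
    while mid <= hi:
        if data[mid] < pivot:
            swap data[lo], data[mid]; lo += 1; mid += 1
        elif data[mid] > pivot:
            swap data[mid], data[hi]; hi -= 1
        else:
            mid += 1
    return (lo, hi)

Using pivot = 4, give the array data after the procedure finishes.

[3, 4, 10, 5, 14, 13, 9, 6, 8, 11, 12, 15, 7]

pivot = 4; lo=0, mid=0, hi=12
data[mid]=7>4: swap data[0],data[12]; hi=11 → [15, 3, 6, 10, 5, 14, 13, 9, 4, 8, 11, 12, 7]
data[mid]=15>4: swap data[0],data[11]; hi=10 → [12, 3, 6, 10, 5, 14, 13, 9, 4, 8, 11, 15, 7]
data[mid]=12>4: swap data[0],data[10]; hi=9 → [11, 3, 6, 10, 5, 14, 13, 9, 4, 8, 12, 15, 7]
data[mid]=11>4: swap data[0],data[9]; hi=8 → [8, 3, 6, 10, 5, 14, 13, 9, 4, 11, 12, 15, 7]
data[mid]=8>4: swap data[0],data[8]; hi=7 → [4, 3, 6, 10, 5, 14, 13, 9, 8, 11, 12, 15, 7]
data[mid]=4=4: mid=1
data[mid]=3<4: swap data[0],data[1]; lo=1,mid=2 → [3, 4, 6, 10, 5, 14, 13, 9, 8, 11, 12, 15, 7]
data[mid]=6>4: swap data[2],data[7]; hi=6 → [3, 4, 9, 10, 5, 14, 13, 6, 8, 11, 12, 15, 7]
data[mid]=9>4: swap data[2],data[6]; hi=5 → [3, 4, 13, 10, 5, 14, 9, 6, 8, 11, 12, 15, 7]
data[mid]=13>4: swap data[2],data[5]; hi=4 → [3, 4, 14, 10, 5, 13, 9, 6, 8, 11, 12, 15, 7]
data[mid]=14>4: swap data[2],data[4]; hi=3 → [3, 4, 5, 10, 14, 13, 9, 6, 8, 11, 12, 15, 7]
data[mid]=5>4: swap data[2],data[3]; hi=2 → [3, 4, 10, 5, 14, 13, 9, 6, 8, 11, 12, 15, 7]
data[mid]=10>4: swap data[2],data[2]; hi=1 → [3, 4, 10, 5, 14, 13, 9, 6, 8, 11, 12, 15, 7]
end: lo=1, hi=1; data = [3, 4, 10, 5, 14, 13, 9, 6, 8, 11, 12, 15, 7]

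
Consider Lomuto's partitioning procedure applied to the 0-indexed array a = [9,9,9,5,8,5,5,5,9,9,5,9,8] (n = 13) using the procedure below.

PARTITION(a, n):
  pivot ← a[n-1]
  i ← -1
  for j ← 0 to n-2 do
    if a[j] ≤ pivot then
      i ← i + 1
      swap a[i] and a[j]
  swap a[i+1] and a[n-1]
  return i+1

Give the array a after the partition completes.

[5,8,5,5,5,5,8,9,9,9,9,9,9]

pivot=8, i=-1
j=0: 9>8, skip
j=1: 9>8, skip
j=2: 9>8, skip
j=3: 5≤8, i=0, swap(0,3) ⇒ [5,9,9,9,8,5,5,5,9,9,5,9,8]
j=4: 8≤8, i=1, swap(1,4) ⇒ [5,8,9,9,9,5,5,5,9,9,5,9,8]
j=5: 5≤8, i=2, swap(2,5) ⇒ [5,8,5,9,9,9,5,5,9,9,5,9,8]
j=6: 5≤8, i=3, swap(3,6) ⇒ [5,8,5,5,9,9,9,5,9,9,5,9,8]
j=7: 5≤8, i=4, swap(4,7) ⇒ [5,8,5,5,5,9,9,9,9,9,5,9,8]
j=8: 9>8, skip
j=9: 9>8, skip
j=10: 5≤8, i=5, swap(5,10) ⇒ [5,8,5,5,5,5,9,9,9,9,9,9,8]
j=11: 9>8, skip
swap(6,12) ⇒ [5,8,5,5,5,5,8,9,9,9,9,9,9]; return 6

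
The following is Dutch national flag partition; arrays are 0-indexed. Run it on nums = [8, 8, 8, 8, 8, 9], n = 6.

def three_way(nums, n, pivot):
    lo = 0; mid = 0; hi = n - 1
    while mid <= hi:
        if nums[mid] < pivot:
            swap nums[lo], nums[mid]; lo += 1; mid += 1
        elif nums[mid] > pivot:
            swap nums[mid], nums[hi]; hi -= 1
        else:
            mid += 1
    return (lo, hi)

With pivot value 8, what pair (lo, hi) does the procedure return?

(0, 4)

pivot = 8; lo=0, mid=0, hi=5
nums[mid]=8=8: mid=1
nums[mid]=8=8: mid=2
nums[mid]=8=8: mid=3
nums[mid]=8=8: mid=4
nums[mid]=8=8: mid=5
nums[mid]=9>8: swap nums[5],nums[5]; hi=4 → [8, 8, 8, 8, 8, 9]
end: lo=0, hi=4; nums = [8, 8, 8, 8, 8, 9]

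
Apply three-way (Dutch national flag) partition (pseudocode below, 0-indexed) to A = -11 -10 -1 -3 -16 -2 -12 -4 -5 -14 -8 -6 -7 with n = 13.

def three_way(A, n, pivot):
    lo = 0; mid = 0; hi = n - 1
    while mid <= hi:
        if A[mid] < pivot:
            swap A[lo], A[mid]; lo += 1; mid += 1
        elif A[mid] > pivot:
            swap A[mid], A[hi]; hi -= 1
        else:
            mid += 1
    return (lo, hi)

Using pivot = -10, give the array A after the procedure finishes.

lo=0 mid=0 hi=12
-11<-10: swap(0,0), lo=1 mid=1 ⇒ -11 -10 -1 -3 -16 -2 -12 -4 -5 -14 -8 -6 -7
-10=-10: mid=2
-1>-10: swap(2,12), hi=11 ⇒ -11 -10 -7 -3 -16 -2 -12 -4 -5 -14 -8 -6 -1
-7>-10: swap(2,11), hi=10 ⇒ -11 -10 -6 -3 -16 -2 -12 -4 -5 -14 -8 -7 -1
-6>-10: swap(2,10), hi=9 ⇒ -11 -10 -8 -3 -16 -2 -12 -4 -5 -14 -6 -7 -1
-8>-10: swap(2,9), hi=8 ⇒ -11 -10 -14 -3 -16 -2 -12 -4 -5 -8 -6 -7 -1
-14<-10: swap(1,2), lo=2 mid=3 ⇒ -11 -14 -10 -3 -16 -2 -12 -4 -5 -8 -6 -7 -1
-3>-10: swap(3,8), hi=7 ⇒ -11 -14 -10 -5 -16 -2 -12 -4 -3 -8 -6 -7 -1
-5>-10: swap(3,7), hi=6 ⇒ -11 -14 -10 -4 -16 -2 -12 -5 -3 -8 -6 -7 -1
-4>-10: swap(3,6), hi=5 ⇒ -11 -14 -10 -12 -16 -2 -4 -5 -3 -8 -6 -7 -1
-12<-10: swap(2,3), lo=3 mid=4 ⇒ -11 -14 -12 -10 -16 -2 -4 -5 -3 -8 -6 -7 -1
-16<-10: swap(3,4), lo=4 mid=5 ⇒ -11 -14 -12 -16 -10 -2 -4 -5 -3 -8 -6 -7 -1
-2>-10: swap(5,5), hi=4 ⇒ -11 -14 -12 -16 -10 -2 -4 -5 -3 -8 -6 -7 -1
done. lo=4 hi=4; A=-11 -14 -12 -16 -10 -2 -4 -5 -3 -8 -6 -7 -1

-11 -14 -12 -16 -10 -2 -4 -5 -3 -8 -6 -7 -1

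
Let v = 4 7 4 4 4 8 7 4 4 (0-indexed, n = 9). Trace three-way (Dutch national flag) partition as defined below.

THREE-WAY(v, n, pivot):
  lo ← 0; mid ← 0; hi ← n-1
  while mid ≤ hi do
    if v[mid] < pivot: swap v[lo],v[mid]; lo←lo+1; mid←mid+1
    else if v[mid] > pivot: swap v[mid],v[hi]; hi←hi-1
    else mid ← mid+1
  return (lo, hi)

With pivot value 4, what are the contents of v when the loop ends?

4 4 4 4 4 4 7 8 7

pivot = 4; lo=0, mid=0, hi=8
v[mid]=4=4: mid=1
v[mid]=7>4: swap v[1],v[8]; hi=7 → 4 4 4 4 4 8 7 4 7
v[mid]=4=4: mid=2
v[mid]=4=4: mid=3
v[mid]=4=4: mid=4
v[mid]=4=4: mid=5
v[mid]=8>4: swap v[5],v[7]; hi=6 → 4 4 4 4 4 4 7 8 7
v[mid]=4=4: mid=6
v[mid]=7>4: swap v[6],v[6]; hi=5 → 4 4 4 4 4 4 7 8 7
end: lo=0, hi=5; v = 4 4 4 4 4 4 7 8 7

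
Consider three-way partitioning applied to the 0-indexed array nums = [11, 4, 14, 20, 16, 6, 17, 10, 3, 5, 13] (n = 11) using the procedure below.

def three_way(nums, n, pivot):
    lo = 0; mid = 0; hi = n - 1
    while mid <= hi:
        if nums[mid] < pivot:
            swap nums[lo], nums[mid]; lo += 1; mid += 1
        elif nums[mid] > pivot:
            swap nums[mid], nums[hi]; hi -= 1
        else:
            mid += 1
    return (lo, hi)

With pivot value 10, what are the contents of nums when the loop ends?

[5, 4, 3, 6, 10, 17, 16, 20, 14, 13, 11]

pivot = 10; lo=0, mid=0, hi=10
nums[mid]=11>10: swap nums[0],nums[10]; hi=9 → [13, 4, 14, 20, 16, 6, 17, 10, 3, 5, 11]
nums[mid]=13>10: swap nums[0],nums[9]; hi=8 → [5, 4, 14, 20, 16, 6, 17, 10, 3, 13, 11]
nums[mid]=5<10: swap nums[0],nums[0]; lo=1,mid=1 → [5, 4, 14, 20, 16, 6, 17, 10, 3, 13, 11]
nums[mid]=4<10: swap nums[1],nums[1]; lo=2,mid=2 → [5, 4, 14, 20, 16, 6, 17, 10, 3, 13, 11]
nums[mid]=14>10: swap nums[2],nums[8]; hi=7 → [5, 4, 3, 20, 16, 6, 17, 10, 14, 13, 11]
nums[mid]=3<10: swap nums[2],nums[2]; lo=3,mid=3 → [5, 4, 3, 20, 16, 6, 17, 10, 14, 13, 11]
nums[mid]=20>10: swap nums[3],nums[7]; hi=6 → [5, 4, 3, 10, 16, 6, 17, 20, 14, 13, 11]
nums[mid]=10=10: mid=4
nums[mid]=16>10: swap nums[4],nums[6]; hi=5 → [5, 4, 3, 10, 17, 6, 16, 20, 14, 13, 11]
nums[mid]=17>10: swap nums[4],nums[5]; hi=4 → [5, 4, 3, 10, 6, 17, 16, 20, 14, 13, 11]
nums[mid]=6<10: swap nums[3],nums[4]; lo=4,mid=5 → [5, 4, 3, 6, 10, 17, 16, 20, 14, 13, 11]
end: lo=4, hi=4; nums = [5, 4, 3, 6, 10, 17, 16, 20, 14, 13, 11]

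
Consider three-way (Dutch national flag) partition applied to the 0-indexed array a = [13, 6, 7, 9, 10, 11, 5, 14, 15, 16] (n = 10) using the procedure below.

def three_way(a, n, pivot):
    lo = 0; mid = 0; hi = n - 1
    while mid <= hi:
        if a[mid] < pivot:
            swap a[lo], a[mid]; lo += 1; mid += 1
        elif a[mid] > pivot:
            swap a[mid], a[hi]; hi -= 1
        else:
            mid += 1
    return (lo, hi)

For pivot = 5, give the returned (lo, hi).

pivot = 5; lo=0, mid=0, hi=9
a[mid]=13>5: swap a[0],a[9]; hi=8 → [16, 6, 7, 9, 10, 11, 5, 14, 15, 13]
a[mid]=16>5: swap a[0],a[8]; hi=7 → [15, 6, 7, 9, 10, 11, 5, 14, 16, 13]
a[mid]=15>5: swap a[0],a[7]; hi=6 → [14, 6, 7, 9, 10, 11, 5, 15, 16, 13]
a[mid]=14>5: swap a[0],a[6]; hi=5 → [5, 6, 7, 9, 10, 11, 14, 15, 16, 13]
a[mid]=5=5: mid=1
a[mid]=6>5: swap a[1],a[5]; hi=4 → [5, 11, 7, 9, 10, 6, 14, 15, 16, 13]
a[mid]=11>5: swap a[1],a[4]; hi=3 → [5, 10, 7, 9, 11, 6, 14, 15, 16, 13]
a[mid]=10>5: swap a[1],a[3]; hi=2 → [5, 9, 7, 10, 11, 6, 14, 15, 16, 13]
a[mid]=9>5: swap a[1],a[2]; hi=1 → [5, 7, 9, 10, 11, 6, 14, 15, 16, 13]
a[mid]=7>5: swap a[1],a[1]; hi=0 → [5, 7, 9, 10, 11, 6, 14, 15, 16, 13]
end: lo=0, hi=0; a = [5, 7, 9, 10, 11, 6, 14, 15, 16, 13]

(0, 0)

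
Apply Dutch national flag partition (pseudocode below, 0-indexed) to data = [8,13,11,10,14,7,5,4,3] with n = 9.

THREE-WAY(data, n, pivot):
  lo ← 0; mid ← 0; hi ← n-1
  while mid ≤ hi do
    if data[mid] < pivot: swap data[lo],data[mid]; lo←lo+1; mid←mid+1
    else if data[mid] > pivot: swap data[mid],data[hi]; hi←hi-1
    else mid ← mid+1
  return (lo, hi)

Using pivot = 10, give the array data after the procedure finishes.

lo=0 mid=0 hi=8
8<10: swap(0,0), lo=1 mid=1 ⇒ [8,13,11,10,14,7,5,4,3]
13>10: swap(1,8), hi=7 ⇒ [8,3,11,10,14,7,5,4,13]
3<10: swap(1,1), lo=2 mid=2 ⇒ [8,3,11,10,14,7,5,4,13]
11>10: swap(2,7), hi=6 ⇒ [8,3,4,10,14,7,5,11,13]
4<10: swap(2,2), lo=3 mid=3 ⇒ [8,3,4,10,14,7,5,11,13]
10=10: mid=4
14>10: swap(4,6), hi=5 ⇒ [8,3,4,10,5,7,14,11,13]
5<10: swap(3,4), lo=4 mid=5 ⇒ [8,3,4,5,10,7,14,11,13]
7<10: swap(4,5), lo=5 mid=6 ⇒ [8,3,4,5,7,10,14,11,13]
done. lo=5 hi=5; data=[8,3,4,5,7,10,14,11,13]

[8,3,4,5,7,10,14,11,13]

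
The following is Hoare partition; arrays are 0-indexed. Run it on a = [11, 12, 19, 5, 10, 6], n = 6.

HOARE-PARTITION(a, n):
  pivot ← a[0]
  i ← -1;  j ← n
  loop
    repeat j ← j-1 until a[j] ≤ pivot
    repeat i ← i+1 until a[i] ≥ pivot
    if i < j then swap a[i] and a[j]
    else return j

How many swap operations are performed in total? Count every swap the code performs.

3

pivot = a[0] = 11; i = -1, j = 6
j→5 (a[5]=6≤11), i→0 (a[0]=11≥11); i<j, swap → [6, 12, 19, 5, 10, 11]
j→4 (a[4]=10≤11), i→1 (a[1]=12≥11); i<j, swap → [6, 10, 19, 5, 12, 11]
j→3 (a[3]=5≤11), i→2 (a[2]=19≥11); i<j, swap → [6, 10, 5, 19, 12, 11]
j→2, i→3; i≥j, return j=2. a = [6, 10, 5, 19, 12, 11]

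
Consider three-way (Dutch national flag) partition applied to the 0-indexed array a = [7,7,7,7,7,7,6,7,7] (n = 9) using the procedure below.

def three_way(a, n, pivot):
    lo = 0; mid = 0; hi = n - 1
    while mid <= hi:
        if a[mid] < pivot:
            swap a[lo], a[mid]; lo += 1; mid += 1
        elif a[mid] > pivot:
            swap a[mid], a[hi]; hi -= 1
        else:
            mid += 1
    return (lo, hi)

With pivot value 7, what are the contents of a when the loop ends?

pivot = 7; lo=0, mid=0, hi=8
a[mid]=7=7: mid=1
a[mid]=7=7: mid=2
a[mid]=7=7: mid=3
a[mid]=7=7: mid=4
a[mid]=7=7: mid=5
a[mid]=7=7: mid=6
a[mid]=6<7: swap a[0],a[6]; lo=1,mid=7 → [6,7,7,7,7,7,7,7,7]
a[mid]=7=7: mid=8
a[mid]=7=7: mid=9
end: lo=1, hi=8; a = [6,7,7,7,7,7,7,7,7]

[6,7,7,7,7,7,7,7,7]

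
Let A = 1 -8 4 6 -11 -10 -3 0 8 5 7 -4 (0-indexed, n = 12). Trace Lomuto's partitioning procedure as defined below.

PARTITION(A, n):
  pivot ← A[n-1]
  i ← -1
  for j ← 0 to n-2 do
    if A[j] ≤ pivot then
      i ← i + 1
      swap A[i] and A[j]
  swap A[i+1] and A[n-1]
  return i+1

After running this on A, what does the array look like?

-8 -11 -10 -4 1 4 -3 0 8 5 7 6

pivot = A[11] = -4; i = -1
j=0: A[0]=1 > -4 → no swap
j=1: A[1]=-8 ≤ -4 → i=0, swap A[0],A[1] → -8 1 4 6 -11 -10 -3 0 8 5 7 -4
j=2: A[2]=4 > -4 → no swap
j=3: A[3]=6 > -4 → no swap
j=4: A[4]=-11 ≤ -4 → i=1, swap A[1],A[4] → -8 -11 4 6 1 -10 -3 0 8 5 7 -4
j=5: A[5]=-10 ≤ -4 → i=2, swap A[2],A[5] → -8 -11 -10 6 1 4 -3 0 8 5 7 -4
j=6: A[6]=-3 > -4 → no swap
j=7: A[7]=0 > -4 → no swap
j=8: A[8]=8 > -4 → no swap
j=9: A[9]=5 > -4 → no swap
j=10: A[10]=7 > -4 → no swap
final swap A[3],A[11] → -8 -11 -10 -4 1 4 -3 0 8 5 7 6; return 3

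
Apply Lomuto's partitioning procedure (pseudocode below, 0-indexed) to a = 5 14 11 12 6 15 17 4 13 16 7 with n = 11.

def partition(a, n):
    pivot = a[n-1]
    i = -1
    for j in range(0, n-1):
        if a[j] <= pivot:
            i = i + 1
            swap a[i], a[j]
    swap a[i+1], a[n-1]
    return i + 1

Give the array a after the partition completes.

5 6 4 7 14 15 17 11 13 16 12

pivot=7, i=-1
j=0: 5≤7, i=0, swap(0,0) ⇒ 5 14 11 12 6 15 17 4 13 16 7
j=1: 14>7, skip
j=2: 11>7, skip
j=3: 12>7, skip
j=4: 6≤7, i=1, swap(1,4) ⇒ 5 6 11 12 14 15 17 4 13 16 7
j=5: 15>7, skip
j=6: 17>7, skip
j=7: 4≤7, i=2, swap(2,7) ⇒ 5 6 4 12 14 15 17 11 13 16 7
j=8: 13>7, skip
j=9: 16>7, skip
swap(3,10) ⇒ 5 6 4 7 14 15 17 11 13 16 12; return 3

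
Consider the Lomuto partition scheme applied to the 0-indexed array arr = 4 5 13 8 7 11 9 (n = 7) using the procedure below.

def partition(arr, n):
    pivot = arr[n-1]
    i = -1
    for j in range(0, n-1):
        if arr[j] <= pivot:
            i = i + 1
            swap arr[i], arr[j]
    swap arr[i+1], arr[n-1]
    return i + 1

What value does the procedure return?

pivot=9, i=-1
j=0: 4≤9, i=0, swap(0,0) ⇒ 4 5 13 8 7 11 9
j=1: 5≤9, i=1, swap(1,1) ⇒ 4 5 13 8 7 11 9
j=2: 13>9, skip
j=3: 8≤9, i=2, swap(2,3) ⇒ 4 5 8 13 7 11 9
j=4: 7≤9, i=3, swap(3,4) ⇒ 4 5 8 7 13 11 9
j=5: 11>9, skip
swap(4,6) ⇒ 4 5 8 7 9 11 13; return 4

4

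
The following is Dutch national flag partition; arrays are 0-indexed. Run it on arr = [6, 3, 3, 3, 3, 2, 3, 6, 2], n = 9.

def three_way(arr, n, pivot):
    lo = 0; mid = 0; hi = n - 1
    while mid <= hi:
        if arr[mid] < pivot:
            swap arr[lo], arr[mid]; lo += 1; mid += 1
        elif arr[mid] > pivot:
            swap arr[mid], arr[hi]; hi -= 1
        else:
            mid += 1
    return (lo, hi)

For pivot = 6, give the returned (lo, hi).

pivot = 6; lo=0, mid=0, hi=8
arr[mid]=6=6: mid=1
arr[mid]=3<6: swap arr[0],arr[1]; lo=1,mid=2 → [3, 6, 3, 3, 3, 2, 3, 6, 2]
arr[mid]=3<6: swap arr[1],arr[2]; lo=2,mid=3 → [3, 3, 6, 3, 3, 2, 3, 6, 2]
arr[mid]=3<6: swap arr[2],arr[3]; lo=3,mid=4 → [3, 3, 3, 6, 3, 2, 3, 6, 2]
arr[mid]=3<6: swap arr[3],arr[4]; lo=4,mid=5 → [3, 3, 3, 3, 6, 2, 3, 6, 2]
arr[mid]=2<6: swap arr[4],arr[5]; lo=5,mid=6 → [3, 3, 3, 3, 2, 6, 3, 6, 2]
arr[mid]=3<6: swap arr[5],arr[6]; lo=6,mid=7 → [3, 3, 3, 3, 2, 3, 6, 6, 2]
arr[mid]=6=6: mid=8
arr[mid]=2<6: swap arr[6],arr[8]; lo=7,mid=9 → [3, 3, 3, 3, 2, 3, 2, 6, 6]
end: lo=7, hi=8; arr = [3, 3, 3, 3, 2, 3, 2, 6, 6]

(7, 8)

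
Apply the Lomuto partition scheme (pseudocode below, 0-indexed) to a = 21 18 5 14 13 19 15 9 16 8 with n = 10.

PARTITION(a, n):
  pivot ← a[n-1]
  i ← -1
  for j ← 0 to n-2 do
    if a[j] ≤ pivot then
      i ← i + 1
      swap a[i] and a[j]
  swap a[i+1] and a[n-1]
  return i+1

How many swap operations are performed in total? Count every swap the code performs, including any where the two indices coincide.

pivot = a[9] = 8; i = -1
j=0: a[0]=21 > 8 → no swap
j=1: a[1]=18 > 8 → no swap
j=2: a[2]=5 ≤ 8 → i=0, swap a[0],a[2] → 5 18 21 14 13 19 15 9 16 8
j=3: a[3]=14 > 8 → no swap
j=4: a[4]=13 > 8 → no swap
j=5: a[5]=19 > 8 → no swap
j=6: a[6]=15 > 8 → no swap
j=7: a[7]=9 > 8 → no swap
j=8: a[8]=16 > 8 → no swap
final swap a[1],a[9] → 5 8 21 14 13 19 15 9 16 18; return 1

2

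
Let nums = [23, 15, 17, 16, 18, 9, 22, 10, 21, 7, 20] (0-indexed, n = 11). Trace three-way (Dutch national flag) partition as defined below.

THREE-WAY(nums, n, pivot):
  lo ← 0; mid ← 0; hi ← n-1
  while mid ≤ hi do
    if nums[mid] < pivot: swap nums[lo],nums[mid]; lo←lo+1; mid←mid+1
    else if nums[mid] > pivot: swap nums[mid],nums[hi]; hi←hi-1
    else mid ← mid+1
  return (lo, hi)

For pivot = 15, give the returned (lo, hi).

pivot = 15; lo=0, mid=0, hi=10
nums[mid]=23>15: swap nums[0],nums[10]; hi=9 → [20, 15, 17, 16, 18, 9, 22, 10, 21, 7, 23]
nums[mid]=20>15: swap nums[0],nums[9]; hi=8 → [7, 15, 17, 16, 18, 9, 22, 10, 21, 20, 23]
nums[mid]=7<15: swap nums[0],nums[0]; lo=1,mid=1 → [7, 15, 17, 16, 18, 9, 22, 10, 21, 20, 23]
nums[mid]=15=15: mid=2
nums[mid]=17>15: swap nums[2],nums[8]; hi=7 → [7, 15, 21, 16, 18, 9, 22, 10, 17, 20, 23]
nums[mid]=21>15: swap nums[2],nums[7]; hi=6 → [7, 15, 10, 16, 18, 9, 22, 21, 17, 20, 23]
nums[mid]=10<15: swap nums[1],nums[2]; lo=2,mid=3 → [7, 10, 15, 16, 18, 9, 22, 21, 17, 20, 23]
nums[mid]=16>15: swap nums[3],nums[6]; hi=5 → [7, 10, 15, 22, 18, 9, 16, 21, 17, 20, 23]
nums[mid]=22>15: swap nums[3],nums[5]; hi=4 → [7, 10, 15, 9, 18, 22, 16, 21, 17, 20, 23]
nums[mid]=9<15: swap nums[2],nums[3]; lo=3,mid=4 → [7, 10, 9, 15, 18, 22, 16, 21, 17, 20, 23]
nums[mid]=18>15: swap nums[4],nums[4]; hi=3 → [7, 10, 9, 15, 18, 22, 16, 21, 17, 20, 23]
end: lo=3, hi=3; nums = [7, 10, 9, 15, 18, 22, 16, 21, 17, 20, 23]

(3, 3)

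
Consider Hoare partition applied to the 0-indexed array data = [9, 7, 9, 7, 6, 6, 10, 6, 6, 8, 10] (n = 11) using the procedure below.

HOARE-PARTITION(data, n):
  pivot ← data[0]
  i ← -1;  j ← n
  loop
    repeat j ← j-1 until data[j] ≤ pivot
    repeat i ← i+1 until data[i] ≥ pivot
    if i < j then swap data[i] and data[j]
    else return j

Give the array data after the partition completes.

pivot = data[0] = 9; i = -1, j = 11
j→9 (data[9]=8≤9), i→0 (data[0]=9≥9); i<j, swap → [8, 7, 9, 7, 6, 6, 10, 6, 6, 9, 10]
j→8 (data[8]=6≤9), i→2 (data[2]=9≥9); i<j, swap → [8, 7, 6, 7, 6, 6, 10, 6, 9, 9, 10]
j→7 (data[7]=6≤9), i→6 (data[6]=10≥9); i<j, swap → [8, 7, 6, 7, 6, 6, 6, 10, 9, 9, 10]
j→6, i→7; i≥j, return j=6. data = [8, 7, 6, 7, 6, 6, 6, 10, 9, 9, 10]

[8, 7, 6, 7, 6, 6, 6, 10, 9, 9, 10]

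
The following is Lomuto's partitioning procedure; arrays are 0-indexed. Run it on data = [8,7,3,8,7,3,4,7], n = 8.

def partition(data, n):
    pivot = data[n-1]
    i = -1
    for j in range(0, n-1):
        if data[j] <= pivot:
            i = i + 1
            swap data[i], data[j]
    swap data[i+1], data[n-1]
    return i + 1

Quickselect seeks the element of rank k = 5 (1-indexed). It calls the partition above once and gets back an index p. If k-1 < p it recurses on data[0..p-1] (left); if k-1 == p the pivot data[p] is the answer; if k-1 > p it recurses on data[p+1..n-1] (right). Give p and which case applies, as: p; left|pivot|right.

5; left

pivot=7, i=-1
j=0: 8>7, skip
j=1: 7≤7, i=0, swap(0,1) ⇒ [7,8,3,8,7,3,4,7]
j=2: 3≤7, i=1, swap(1,2) ⇒ [7,3,8,8,7,3,4,7]
j=3: 8>7, skip
j=4: 7≤7, i=2, swap(2,4) ⇒ [7,3,7,8,8,3,4,7]
j=5: 3≤7, i=3, swap(3,5) ⇒ [7,3,7,3,8,8,4,7]
j=6: 4≤7, i=4, swap(4,6) ⇒ [7,3,7,3,4,8,8,7]
swap(5,7) ⇒ [7,3,7,3,4,7,8,8]; return 5
p = 5; k-1 = 4 < 5 ⇒ left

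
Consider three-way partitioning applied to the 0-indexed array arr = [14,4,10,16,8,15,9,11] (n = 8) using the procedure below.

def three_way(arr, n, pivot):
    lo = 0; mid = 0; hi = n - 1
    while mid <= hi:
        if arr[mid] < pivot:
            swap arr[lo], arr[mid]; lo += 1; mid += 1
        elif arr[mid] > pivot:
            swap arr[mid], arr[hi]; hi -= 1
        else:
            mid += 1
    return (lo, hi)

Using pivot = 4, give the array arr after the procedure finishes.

pivot = 4; lo=0, mid=0, hi=7
arr[mid]=14>4: swap arr[0],arr[7]; hi=6 → [11,4,10,16,8,15,9,14]
arr[mid]=11>4: swap arr[0],arr[6]; hi=5 → [9,4,10,16,8,15,11,14]
arr[mid]=9>4: swap arr[0],arr[5]; hi=4 → [15,4,10,16,8,9,11,14]
arr[mid]=15>4: swap arr[0],arr[4]; hi=3 → [8,4,10,16,15,9,11,14]
arr[mid]=8>4: swap arr[0],arr[3]; hi=2 → [16,4,10,8,15,9,11,14]
arr[mid]=16>4: swap arr[0],arr[2]; hi=1 → [10,4,16,8,15,9,11,14]
arr[mid]=10>4: swap arr[0],arr[1]; hi=0 → [4,10,16,8,15,9,11,14]
arr[mid]=4=4: mid=1
end: lo=0, hi=0; arr = [4,10,16,8,15,9,11,14]

[4,10,16,8,15,9,11,14]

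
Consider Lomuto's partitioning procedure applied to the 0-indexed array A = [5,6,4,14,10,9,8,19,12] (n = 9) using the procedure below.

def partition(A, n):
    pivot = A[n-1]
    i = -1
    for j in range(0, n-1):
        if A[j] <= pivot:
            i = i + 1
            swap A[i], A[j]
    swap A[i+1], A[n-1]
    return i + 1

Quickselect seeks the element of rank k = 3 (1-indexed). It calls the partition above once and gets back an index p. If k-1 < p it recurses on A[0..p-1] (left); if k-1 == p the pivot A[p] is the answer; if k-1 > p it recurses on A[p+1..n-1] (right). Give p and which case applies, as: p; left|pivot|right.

pivot = A[8] = 12; i = -1
j=0: A[0]=5 ≤ 12 → i=0, swap A[0],A[0] (no change) → [5,6,4,14,10,9,8,19,12]
j=1: A[1]=6 ≤ 12 → i=1, swap A[1],A[1] (no change) → [5,6,4,14,10,9,8,19,12]
j=2: A[2]=4 ≤ 12 → i=2, swap A[2],A[2] (no change) → [5,6,4,14,10,9,8,19,12]
j=3: A[3]=14 > 12 → no swap
j=4: A[4]=10 ≤ 12 → i=3, swap A[3],A[4] → [5,6,4,10,14,9,8,19,12]
j=5: A[5]=9 ≤ 12 → i=4, swap A[4],A[5] → [5,6,4,10,9,14,8,19,12]
j=6: A[6]=8 ≤ 12 → i=5, swap A[5],A[6] → [5,6,4,10,9,8,14,19,12]
j=7: A[7]=19 > 12 → no swap
final swap A[6],A[8] → [5,6,4,10,9,8,12,19,14]; return 6
p = 6; k-1 = 2 < 6 ⇒ left

6; left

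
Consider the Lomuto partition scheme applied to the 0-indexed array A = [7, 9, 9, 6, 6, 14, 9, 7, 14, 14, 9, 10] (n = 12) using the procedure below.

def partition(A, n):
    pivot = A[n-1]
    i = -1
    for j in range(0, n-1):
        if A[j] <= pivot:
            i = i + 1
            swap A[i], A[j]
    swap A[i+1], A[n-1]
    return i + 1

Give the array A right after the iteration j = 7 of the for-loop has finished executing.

[7, 9, 9, 6, 6, 9, 7, 14, 14, 14, 9, 10]

pivot = A[11] = 10; i = -1
j=0: A[0]=7 ≤ 10 → i=0, swap A[0],A[0] (no change) → [7, 9, 9, 6, 6, 14, 9, 7, 14, 14, 9, 10]
j=1: A[1]=9 ≤ 10 → i=1, swap A[1],A[1] (no change) → [7, 9, 9, 6, 6, 14, 9, 7, 14, 14, 9, 10]
j=2: A[2]=9 ≤ 10 → i=2, swap A[2],A[2] (no change) → [7, 9, 9, 6, 6, 14, 9, 7, 14, 14, 9, 10]
j=3: A[3]=6 ≤ 10 → i=3, swap A[3],A[3] (no change) → [7, 9, 9, 6, 6, 14, 9, 7, 14, 14, 9, 10]
j=4: A[4]=6 ≤ 10 → i=4, swap A[4],A[4] (no change) → [7, 9, 9, 6, 6, 14, 9, 7, 14, 14, 9, 10]
j=5: A[5]=14 > 10 → no swap
j=6: A[6]=9 ≤ 10 → i=5, swap A[5],A[6] → [7, 9, 9, 6, 6, 9, 14, 7, 14, 14, 9, 10]
j=7: A[7]=7 ≤ 10 → i=6, swap A[6],A[7] → [7, 9, 9, 6, 6, 9, 7, 14, 14, 14, 9, 10]
(after j=7) A = [7, 9, 9, 6, 6, 9, 7, 14, 14, 14, 9, 10]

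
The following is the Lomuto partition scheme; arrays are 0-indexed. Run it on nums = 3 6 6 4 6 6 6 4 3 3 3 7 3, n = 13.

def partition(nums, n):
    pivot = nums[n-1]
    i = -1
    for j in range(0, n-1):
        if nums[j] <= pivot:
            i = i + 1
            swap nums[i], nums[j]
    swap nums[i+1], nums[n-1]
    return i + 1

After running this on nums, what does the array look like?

pivot=3, i=-1
j=0: 3≤3, i=0, swap(0,0) ⇒ 3 6 6 4 6 6 6 4 3 3 3 7 3
j=1: 6>3, skip
j=2: 6>3, skip
j=3: 4>3, skip
j=4: 6>3, skip
j=5: 6>3, skip
j=6: 6>3, skip
j=7: 4>3, skip
j=8: 3≤3, i=1, swap(1,8) ⇒ 3 3 6 4 6 6 6 4 6 3 3 7 3
j=9: 3≤3, i=2, swap(2,9) ⇒ 3 3 3 4 6 6 6 4 6 6 3 7 3
j=10: 3≤3, i=3, swap(3,10) ⇒ 3 3 3 3 6 6 6 4 6 6 4 7 3
j=11: 7>3, skip
swap(4,12) ⇒ 3 3 3 3 3 6 6 4 6 6 4 7 6; return 4

3 3 3 3 3 6 6 4 6 6 4 7 6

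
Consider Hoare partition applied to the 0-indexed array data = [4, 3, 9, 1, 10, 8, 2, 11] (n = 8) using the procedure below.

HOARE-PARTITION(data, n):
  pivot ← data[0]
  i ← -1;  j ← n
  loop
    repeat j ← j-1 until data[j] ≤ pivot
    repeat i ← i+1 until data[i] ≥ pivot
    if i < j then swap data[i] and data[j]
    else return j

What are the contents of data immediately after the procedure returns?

pivot = data[0] = 4; i = -1, j = 8
j→6 (data[6]=2≤4), i→0 (data[0]=4≥4); i<j, swap → [2, 3, 9, 1, 10, 8, 4, 11]
j→3 (data[3]=1≤4), i→2 (data[2]=9≥4); i<j, swap → [2, 3, 1, 9, 10, 8, 4, 11]
j→2, i→3; i≥j, return j=2. data = [2, 3, 1, 9, 10, 8, 4, 11]

[2, 3, 1, 9, 10, 8, 4, 11]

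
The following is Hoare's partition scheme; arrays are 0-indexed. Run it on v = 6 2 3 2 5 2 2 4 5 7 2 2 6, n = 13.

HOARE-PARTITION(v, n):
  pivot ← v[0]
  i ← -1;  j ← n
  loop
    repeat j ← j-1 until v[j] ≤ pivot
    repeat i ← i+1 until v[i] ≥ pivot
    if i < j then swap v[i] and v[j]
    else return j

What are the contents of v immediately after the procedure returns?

6 2 3 2 5 2 2 4 5 2 2 7 6

pivot = v[0] = 6; i = -1, j = 13
j→12 (v[12]=6≤6), i→0 (v[0]=6≥6); i<j, swap → 6 2 3 2 5 2 2 4 5 7 2 2 6
j→11 (v[11]=2≤6), i→9 (v[9]=7≥6); i<j, swap → 6 2 3 2 5 2 2 4 5 2 2 7 6
j→10, i→11; i≥j, return j=10. v = 6 2 3 2 5 2 2 4 5 2 2 7 6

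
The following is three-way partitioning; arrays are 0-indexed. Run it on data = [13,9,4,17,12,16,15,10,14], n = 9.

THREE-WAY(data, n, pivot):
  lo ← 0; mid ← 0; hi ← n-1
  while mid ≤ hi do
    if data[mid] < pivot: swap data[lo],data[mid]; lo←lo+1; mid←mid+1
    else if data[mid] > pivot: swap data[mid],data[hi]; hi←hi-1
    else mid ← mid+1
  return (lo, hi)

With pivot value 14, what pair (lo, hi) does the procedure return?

pivot = 14; lo=0, mid=0, hi=8
data[mid]=13<14: swap data[0],data[0]; lo=1,mid=1 → [13,9,4,17,12,16,15,10,14]
data[mid]=9<14: swap data[1],data[1]; lo=2,mid=2 → [13,9,4,17,12,16,15,10,14]
data[mid]=4<14: swap data[2],data[2]; lo=3,mid=3 → [13,9,4,17,12,16,15,10,14]
data[mid]=17>14: swap data[3],data[8]; hi=7 → [13,9,4,14,12,16,15,10,17]
data[mid]=14=14: mid=4
data[mid]=12<14: swap data[3],data[4]; lo=4,mid=5 → [13,9,4,12,14,16,15,10,17]
data[mid]=16>14: swap data[5],data[7]; hi=6 → [13,9,4,12,14,10,15,16,17]
data[mid]=10<14: swap data[4],data[5]; lo=5,mid=6 → [13,9,4,12,10,14,15,16,17]
data[mid]=15>14: swap data[6],data[6]; hi=5 → [13,9,4,12,10,14,15,16,17]
end: lo=5, hi=5; data = [13,9,4,12,10,14,15,16,17]

(5, 5)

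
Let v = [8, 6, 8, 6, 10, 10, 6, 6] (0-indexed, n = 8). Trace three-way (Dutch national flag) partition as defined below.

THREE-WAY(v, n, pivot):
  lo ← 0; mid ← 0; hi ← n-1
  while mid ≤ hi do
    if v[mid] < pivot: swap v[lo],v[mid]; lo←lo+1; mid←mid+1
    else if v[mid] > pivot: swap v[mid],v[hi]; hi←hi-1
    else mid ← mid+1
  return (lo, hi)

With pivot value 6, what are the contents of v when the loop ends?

pivot = 6; lo=0, mid=0, hi=7
v[mid]=8>6: swap v[0],v[7]; hi=6 → [6, 6, 8, 6, 10, 10, 6, 8]
v[mid]=6=6: mid=1
v[mid]=6=6: mid=2
v[mid]=8>6: swap v[2],v[6]; hi=5 → [6, 6, 6, 6, 10, 10, 8, 8]
v[mid]=6=6: mid=3
v[mid]=6=6: mid=4
v[mid]=10>6: swap v[4],v[5]; hi=4 → [6, 6, 6, 6, 10, 10, 8, 8]
v[mid]=10>6: swap v[4],v[4]; hi=3 → [6, 6, 6, 6, 10, 10, 8, 8]
end: lo=0, hi=3; v = [6, 6, 6, 6, 10, 10, 8, 8]

[6, 6, 6, 6, 10, 10, 8, 8]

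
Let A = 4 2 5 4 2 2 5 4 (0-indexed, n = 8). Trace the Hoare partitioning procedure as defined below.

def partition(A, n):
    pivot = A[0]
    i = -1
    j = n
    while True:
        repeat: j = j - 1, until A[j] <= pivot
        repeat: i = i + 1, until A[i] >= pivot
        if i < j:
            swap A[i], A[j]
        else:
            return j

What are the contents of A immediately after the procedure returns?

4 2 2 2 4 5 5 4

pivot=4
j stops at 7 (4), i stops at 0 (4); swap ⇒ 4 2 5 4 2 2 5 4
j stops at 5 (2), i stops at 2 (5); swap ⇒ 4 2 2 4 2 5 5 4
j stops at 4 (2), i stops at 3 (4); swap ⇒ 4 2 2 2 4 5 5 4
j stops at 3, i stops at 4; i≥j ⇒ return 3. A=4 2 2 2 4 5 5 4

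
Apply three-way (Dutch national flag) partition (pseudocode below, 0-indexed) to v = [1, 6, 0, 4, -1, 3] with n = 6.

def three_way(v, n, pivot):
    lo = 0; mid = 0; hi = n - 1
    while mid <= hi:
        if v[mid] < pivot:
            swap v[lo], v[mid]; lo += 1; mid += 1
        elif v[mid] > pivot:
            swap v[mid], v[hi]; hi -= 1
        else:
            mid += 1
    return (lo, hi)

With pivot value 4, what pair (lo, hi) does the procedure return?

pivot = 4; lo=0, mid=0, hi=5
v[mid]=1<4: swap v[0],v[0]; lo=1,mid=1 → [1, 6, 0, 4, -1, 3]
v[mid]=6>4: swap v[1],v[5]; hi=4 → [1, 3, 0, 4, -1, 6]
v[mid]=3<4: swap v[1],v[1]; lo=2,mid=2 → [1, 3, 0, 4, -1, 6]
v[mid]=0<4: swap v[2],v[2]; lo=3,mid=3 → [1, 3, 0, 4, -1, 6]
v[mid]=4=4: mid=4
v[mid]=-1<4: swap v[3],v[4]; lo=4,mid=5 → [1, 3, 0, -1, 4, 6]
end: lo=4, hi=4; v = [1, 3, 0, -1, 4, 6]

(4, 4)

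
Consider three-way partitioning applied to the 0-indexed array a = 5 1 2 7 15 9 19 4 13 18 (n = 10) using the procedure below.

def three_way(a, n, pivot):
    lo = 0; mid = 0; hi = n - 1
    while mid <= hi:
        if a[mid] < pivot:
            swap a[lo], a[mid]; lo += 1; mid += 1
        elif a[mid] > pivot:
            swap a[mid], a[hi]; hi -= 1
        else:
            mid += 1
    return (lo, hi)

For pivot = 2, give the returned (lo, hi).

lo=0 mid=0 hi=9
5>2: swap(0,9), hi=8 ⇒ 18 1 2 7 15 9 19 4 13 5
18>2: swap(0,8), hi=7 ⇒ 13 1 2 7 15 9 19 4 18 5
13>2: swap(0,7), hi=6 ⇒ 4 1 2 7 15 9 19 13 18 5
4>2: swap(0,6), hi=5 ⇒ 19 1 2 7 15 9 4 13 18 5
19>2: swap(0,5), hi=4 ⇒ 9 1 2 7 15 19 4 13 18 5
9>2: swap(0,4), hi=3 ⇒ 15 1 2 7 9 19 4 13 18 5
15>2: swap(0,3), hi=2 ⇒ 7 1 2 15 9 19 4 13 18 5
7>2: swap(0,2), hi=1 ⇒ 2 1 7 15 9 19 4 13 18 5
2=2: mid=1
1<2: swap(0,1), lo=1 mid=2 ⇒ 1 2 7 15 9 19 4 13 18 5
done. lo=1 hi=1; a=1 2 7 15 9 19 4 13 18 5

(1, 1)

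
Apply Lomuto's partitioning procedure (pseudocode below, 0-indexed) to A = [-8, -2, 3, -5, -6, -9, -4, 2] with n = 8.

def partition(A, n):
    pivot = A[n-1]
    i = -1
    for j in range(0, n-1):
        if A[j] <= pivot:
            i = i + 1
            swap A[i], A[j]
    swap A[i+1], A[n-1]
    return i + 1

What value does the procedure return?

6

pivot=2, i=-1
j=0: -8≤2, i=0, swap(0,0) ⇒ [-8, -2, 3, -5, -6, -9, -4, 2]
j=1: -2≤2, i=1, swap(1,1) ⇒ [-8, -2, 3, -5, -6, -9, -4, 2]
j=2: 3>2, skip
j=3: -5≤2, i=2, swap(2,3) ⇒ [-8, -2, -5, 3, -6, -9, -4, 2]
j=4: -6≤2, i=3, swap(3,4) ⇒ [-8, -2, -5, -6, 3, -9, -4, 2]
j=5: -9≤2, i=4, swap(4,5) ⇒ [-8, -2, -5, -6, -9, 3, -4, 2]
j=6: -4≤2, i=5, swap(5,6) ⇒ [-8, -2, -5, -6, -9, -4, 3, 2]
swap(6,7) ⇒ [-8, -2, -5, -6, -9, -4, 2, 3]; return 6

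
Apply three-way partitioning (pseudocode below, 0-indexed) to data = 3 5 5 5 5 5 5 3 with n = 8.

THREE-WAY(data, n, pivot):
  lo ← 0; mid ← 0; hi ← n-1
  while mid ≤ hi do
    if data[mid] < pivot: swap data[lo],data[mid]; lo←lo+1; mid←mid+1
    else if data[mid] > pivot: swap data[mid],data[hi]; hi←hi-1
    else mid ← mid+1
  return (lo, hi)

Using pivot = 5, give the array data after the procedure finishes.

3 3 5 5 5 5 5 5

pivot = 5; lo=0, mid=0, hi=7
data[mid]=3<5: swap data[0],data[0]; lo=1,mid=1 → 3 5 5 5 5 5 5 3
data[mid]=5=5: mid=2
data[mid]=5=5: mid=3
data[mid]=5=5: mid=4
data[mid]=5=5: mid=5
data[mid]=5=5: mid=6
data[mid]=5=5: mid=7
data[mid]=3<5: swap data[1],data[7]; lo=2,mid=8 → 3 3 5 5 5 5 5 5
end: lo=2, hi=7; data = 3 3 5 5 5 5 5 5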